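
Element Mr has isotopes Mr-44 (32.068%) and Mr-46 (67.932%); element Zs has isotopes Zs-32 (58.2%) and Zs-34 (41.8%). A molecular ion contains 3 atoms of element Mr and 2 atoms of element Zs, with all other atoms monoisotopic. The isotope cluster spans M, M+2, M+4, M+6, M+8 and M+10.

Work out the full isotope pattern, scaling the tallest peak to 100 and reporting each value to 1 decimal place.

3.1 : 24.3 : 71.9 : 100.0 : 64.1 : 15.3

Element Mr pattern (n=3): 0.03297734 : 0.20957497 : 0.44395805 : 0.31348965
Element Zs pattern (n=2): 0.338724 : 0.486552 : 0.174724
Convolve the two distributions (both contribute in 2-u steps):
  M: 0.03297734×0.338724 = 0.011170
  M+2: 0.03297734×0.486552 + 0.20957497×0.338724 = 0.087033
  M+4: 0.03297734×0.174724 + 0.20957497×0.486552 + 0.44395805×0.338724 = 0.258110
  M+6: 0.20957497×0.174724 + 0.44395805×0.486552 + 0.31348965×0.338724 = 0.358813
  M+8: 0.44395805×0.174724 + 0.31348965×0.486552 = 0.230099
  M+10: 0.31348965×0.174724 = 0.054774
Scale to base peak (0.358813) = 100: 3.1 : 24.3 : 71.9 : 100.0 : 64.1 : 15.3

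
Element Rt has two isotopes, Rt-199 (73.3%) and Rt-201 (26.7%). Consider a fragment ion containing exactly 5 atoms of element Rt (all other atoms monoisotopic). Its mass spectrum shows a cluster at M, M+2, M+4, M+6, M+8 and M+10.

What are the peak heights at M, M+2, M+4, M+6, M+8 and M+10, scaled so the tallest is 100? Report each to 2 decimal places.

54.91 : 100.00 : 72.85 : 26.54 : 4.83 : 0.35

The 5 Rt atoms are independent, so intensities follow the terms of (0.733 + 0.267)^5.
P(M) = 0.733^5 = 0.211602
P(M+2) = 5 × 0.733^4 × 0.267^1 = 0.385387
P(M+4) = 10 × 0.733^3 × 0.267^2 = 0.280759
P(M+6) = 10 × 0.733^2 × 0.267^3 = 0.102268
P(M+8) = 5 × 0.733^1 × 0.267^4 = 0.018626
P(M+10) = 0.267^5 = 0.001357
The M+2 peak is largest (0.385387); scaling to 100 gives 54.91 : 100.00 : 72.85 : 26.54 : 4.83 : 0.35.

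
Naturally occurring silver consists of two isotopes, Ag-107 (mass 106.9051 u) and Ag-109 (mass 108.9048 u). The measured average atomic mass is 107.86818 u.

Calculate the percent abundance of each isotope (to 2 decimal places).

Writing the weighted mean with unknown fraction x of Ag-107:
106.9051·x + 108.9048·(1 − x) = 107.86818
(106.9051 − 108.9048)·x = 107.86818 − 108.9048
x = -1.03662 / -1.9997 = 0.51839 → 51.84% Ag-107, 48.16% Ag-109.

Ag-107: 51.84%, Ag-109: 48.16%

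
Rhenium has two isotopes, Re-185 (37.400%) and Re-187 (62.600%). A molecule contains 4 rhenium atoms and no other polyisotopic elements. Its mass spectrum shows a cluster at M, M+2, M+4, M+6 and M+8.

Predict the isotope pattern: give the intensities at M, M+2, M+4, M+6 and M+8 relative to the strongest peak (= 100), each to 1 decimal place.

Expanding (0.37400 + 0.62600)^4:
P(M) = 0.37400^4 = 0.019565
P(M+2) = 4 × 0.37400^3 × 0.62600^1 = 0.130993
P(M+4) = 6 × 0.37400^2 × 0.62600^2 = 0.328884
P(M+6) = 4 × 0.37400^1 × 0.62600^3 = 0.366990
P(M+8) = 0.62600^4 = 0.153567
The M+6 peak is largest (0.366990); scaling to 100 gives 5.3 : 35.7 : 89.6 : 100.0 : 41.8.

5.3 : 35.7 : 89.6 : 100.0 : 41.8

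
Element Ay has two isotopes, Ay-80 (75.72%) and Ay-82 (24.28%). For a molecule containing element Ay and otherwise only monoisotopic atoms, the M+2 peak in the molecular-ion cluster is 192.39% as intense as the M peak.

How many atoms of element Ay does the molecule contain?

6

The M+2/M ratio from n Ay atoms is n · q/p = n · 0.2428/0.7572.
n = 1.9239 × 0.7572/0.2428 = 6.00 ≈ 6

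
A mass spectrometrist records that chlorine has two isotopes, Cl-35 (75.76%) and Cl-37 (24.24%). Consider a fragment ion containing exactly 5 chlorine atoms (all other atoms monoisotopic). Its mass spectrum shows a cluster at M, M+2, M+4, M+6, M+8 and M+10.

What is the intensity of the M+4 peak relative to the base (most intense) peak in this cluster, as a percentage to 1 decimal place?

(0.7576 + 0.2424)^5 gives M 0.2496, M+2 0.3993, M+4 0.2555, M+6 0.0817, M+8 0.0131, M+10 0.0008; the largest is M+2.
P(M+2) = C(5,1) × 0.7576^4 × 0.2424^1 = 5 × 0.32942751 × 0.2424 = 0.399266 (base)
P(M+4) = C(5,2) × 0.7576^3 × 0.2424^2 = 10 × 0.4348304 × 0.05875776 = 0.255497
Relative intensity = 0.255497 / 0.399266 × 100 = 64.0

64.0%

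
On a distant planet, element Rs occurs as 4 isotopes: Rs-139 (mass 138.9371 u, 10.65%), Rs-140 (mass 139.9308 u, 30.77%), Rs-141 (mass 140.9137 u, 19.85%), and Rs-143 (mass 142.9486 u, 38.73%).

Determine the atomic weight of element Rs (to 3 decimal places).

141.189 u

Weight each isotope mass by its fractional abundance: 0.1065 × 138.9371 + 0.3077 × 139.9308 + 0.1985 × 140.9137 + 0.3873 × 142.9486
= 14.79680 + 43.05671 + 27.97137 + 55.36399 = 141.18887 u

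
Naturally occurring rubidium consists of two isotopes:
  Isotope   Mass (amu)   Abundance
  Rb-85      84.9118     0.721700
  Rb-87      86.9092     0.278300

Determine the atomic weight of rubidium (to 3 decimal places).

Average mass = Σ (abundance × isotope mass) = 0.721700 × 84.9118 + 0.278300 × 86.9092
= 61.28085 + 24.18683 = 85.46768 amu

85.468 amu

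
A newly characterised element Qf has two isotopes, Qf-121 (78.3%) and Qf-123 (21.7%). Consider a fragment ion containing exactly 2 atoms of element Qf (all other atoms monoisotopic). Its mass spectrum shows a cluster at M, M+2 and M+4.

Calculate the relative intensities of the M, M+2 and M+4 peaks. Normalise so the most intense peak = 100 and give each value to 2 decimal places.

Expanding (0.783 + 0.217)^2:
P(M) = 0.783^2 = 0.613089
P(M+2) = 2 × 0.783^1 × 0.217^1 = 0.339822
P(M+4) = 0.217^2 = 0.047089
The M peak is largest (0.613089); scaling to 100 gives 100.00 : 55.43 : 7.68.

100.00 : 55.43 : 7.68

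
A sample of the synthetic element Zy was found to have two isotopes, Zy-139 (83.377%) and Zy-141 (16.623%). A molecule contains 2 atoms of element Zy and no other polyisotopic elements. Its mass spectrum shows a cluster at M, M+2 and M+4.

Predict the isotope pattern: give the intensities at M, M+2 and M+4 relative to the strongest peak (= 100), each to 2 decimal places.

100.00 : 39.87 : 3.97

The 2 Zy atoms are independent, so intensities follow the terms of (0.83377 + 0.16623)^2.
P(M) = 0.83377^2 = 0.695172
P(M+2) = 2 × 0.83377^1 × 0.16623^1 = 0.277195
P(M+4) = 0.16623^2 = 0.027632
The M peak is largest (0.695172); scaling to 100 gives 100.00 : 39.87 : 3.97.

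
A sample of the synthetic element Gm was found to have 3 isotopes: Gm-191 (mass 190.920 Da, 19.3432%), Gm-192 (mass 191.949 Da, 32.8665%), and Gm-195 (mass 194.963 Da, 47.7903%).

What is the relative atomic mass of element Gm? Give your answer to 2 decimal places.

The abundance-weighted mean is 0.193432 × 190.920 + 0.328665 × 191.949 + 0.477903 × 194.963
= 36.9300 + 63.0869 + 93.1734 = 193.1903 Da

193.19 Da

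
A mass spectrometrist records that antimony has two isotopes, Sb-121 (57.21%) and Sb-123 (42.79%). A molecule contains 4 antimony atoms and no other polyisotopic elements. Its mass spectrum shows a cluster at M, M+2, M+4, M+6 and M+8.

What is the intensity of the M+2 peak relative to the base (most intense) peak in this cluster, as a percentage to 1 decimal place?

89.1%

Term probabilities: M 0.1071, M+2 0.3205, M+4 0.3596, M+6 0.1793, M+8 0.0335. Base peak = M+4.
P(M+4) = C(4,2) × 0.5721^2 × 0.4279^2 = 6 × 0.32729841 × 0.18309841 = 0.359567 (base)
P(M+2) = C(4,1) × 0.5721^3 × 0.4279^1 = 4 × 0.18724742 × 0.4279 = 0.320493
Relative intensity = 0.320493 / 0.359567 × 100 = 89.1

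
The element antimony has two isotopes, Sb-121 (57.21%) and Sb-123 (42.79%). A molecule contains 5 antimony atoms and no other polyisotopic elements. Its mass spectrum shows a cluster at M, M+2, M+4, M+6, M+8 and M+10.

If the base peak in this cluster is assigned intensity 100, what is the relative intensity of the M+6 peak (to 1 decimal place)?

(0.5721 + 0.4279)^5 gives M 0.0613, M+2 0.2292, M+4 0.3428, M+6 0.2564, M+8 0.0959, M+10 0.0143; the largest is M+4.
P(M+4) = C(5,2) × 0.5721^3 × 0.4279^2 = 10 × 0.18724742 × 0.18309841 = 0.342847 (base)
P(M+6) = C(5,3) × 0.5721^2 × 0.4279^3 = 10 × 0.32729841 × 0.07834781 = 0.256431
Relative intensity = 0.256431 / 0.342847 × 100 = 74.8

74.8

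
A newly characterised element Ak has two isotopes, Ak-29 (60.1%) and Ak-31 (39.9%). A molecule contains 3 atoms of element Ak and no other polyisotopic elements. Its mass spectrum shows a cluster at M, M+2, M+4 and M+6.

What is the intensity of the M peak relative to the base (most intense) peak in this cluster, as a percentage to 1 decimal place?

(0.601 + 0.399)^3 gives M 0.2171, M+2 0.4324, M+4 0.2870, M+6 0.0635; the largest is M+2.
P(M+2) = C(3,1) × 0.601^2 × 0.399^1 = 3 × 0.361201 × 0.3990 = 0.432358 (base)
P(M) = C(3,0) × 0.601^3 × 0.399^0 = 1 × 0.2170818 × 1.0000 = 0.217082
Relative intensity = 0.217082 / 0.432358 × 100 = 50.2

50.2%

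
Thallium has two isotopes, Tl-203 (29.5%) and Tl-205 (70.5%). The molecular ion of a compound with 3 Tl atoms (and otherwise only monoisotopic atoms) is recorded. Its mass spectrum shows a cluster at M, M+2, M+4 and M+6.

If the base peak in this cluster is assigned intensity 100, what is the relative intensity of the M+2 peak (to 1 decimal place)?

41.8

(0.295 + 0.705)^3 gives M 0.0257, M+2 0.1841, M+4 0.4399, M+6 0.3504; the largest is M+4.
P(M+4) = C(3,2) × 0.295^1 × 0.705^2 = 3 × 0.2950 × 0.497025 = 0.439867 (base)
P(M+2) = C(3,1) × 0.295^2 × 0.705^1 = 3 × 0.087025 × 0.7050 = 0.184058
Relative intensity = 0.184058 / 0.439867 × 100 = 41.8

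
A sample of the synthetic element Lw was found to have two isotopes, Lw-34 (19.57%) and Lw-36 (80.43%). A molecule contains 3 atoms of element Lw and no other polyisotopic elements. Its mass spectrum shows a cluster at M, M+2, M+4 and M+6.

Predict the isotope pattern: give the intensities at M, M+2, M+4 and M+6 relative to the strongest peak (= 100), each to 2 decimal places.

1.44 : 17.76 : 73.00 : 100.00

The 3 Lw atoms are independent, so intensities follow the terms of (0.1957 + 0.8043)^3.
P(M) = 0.1957^3 = 0.007495
P(M+2) = 3 × 0.1957^2 × 0.8043^1 = 0.092410
P(M+4) = 3 × 0.1957^1 × 0.8043^2 = 0.379794
P(M+6) = 0.8043^3 = 0.520300
The M+6 peak is largest (0.520300); scaling to 100 gives 1.44 : 17.76 : 73.00 : 100.00.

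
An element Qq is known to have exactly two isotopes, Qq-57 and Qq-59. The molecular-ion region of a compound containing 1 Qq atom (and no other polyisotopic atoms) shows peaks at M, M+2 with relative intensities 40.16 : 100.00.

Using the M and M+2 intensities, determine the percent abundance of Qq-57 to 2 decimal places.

If p is the fraction of Qq that is Qq-57, then I(M+2)/I(M) = [C(1,1)·p^0·(1−p)] / p^1 = 1·(1−p)/p = 100.00/40.16 = 2.4900
(1−p)/p = 2.4900/1 = 2.4900  ⇒  p = 1/(1 + 2.4900) = 0.2865
Qq-57: 28.65%, Qq-59: 71.35%.

28.65%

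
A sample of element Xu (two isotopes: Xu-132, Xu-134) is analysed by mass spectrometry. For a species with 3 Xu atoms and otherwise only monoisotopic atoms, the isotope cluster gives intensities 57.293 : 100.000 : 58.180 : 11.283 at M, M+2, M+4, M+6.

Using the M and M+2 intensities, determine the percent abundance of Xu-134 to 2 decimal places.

36.78%

If p is the fraction of Xu that is Xu-132, then I(M+2)/I(M) = [C(3,1)·p^2·(1−p)] / p^3 = 3·(1−p)/p = 100.000/57.293 = 1.7454
(1−p)/p = 1.7454/3 = 0.5818  ⇒  p = 1/(1 + 0.5818) = 0.6322
Xu-132: 63.22%, Xu-134: 36.78%.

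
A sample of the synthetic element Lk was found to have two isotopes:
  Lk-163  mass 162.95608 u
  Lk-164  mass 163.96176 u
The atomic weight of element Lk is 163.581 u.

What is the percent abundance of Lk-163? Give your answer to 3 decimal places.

37.861%

Let x be the fractional abundance of Lk-163; then Lk-164 has abundance 1 − x.
162.95608·x + 163.96176·(1 − x) = 163.581
(162.95608 − 163.96176)·x = 163.581 − 163.96176
x = -0.38076 / -1.00568 = 0.37861 → 37.861% Lk-163, 62.139% Lk-164.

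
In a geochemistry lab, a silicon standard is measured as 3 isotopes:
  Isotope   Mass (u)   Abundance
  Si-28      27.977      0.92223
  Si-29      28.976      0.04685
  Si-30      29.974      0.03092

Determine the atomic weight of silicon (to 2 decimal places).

Average mass = Σ (abundance × isotope mass) = 0.92223 × 27.977 + 0.04685 × 28.976 + 0.03092 × 29.974
= 25.8012 + 1.3575 + 0.9268 = 28.0855 u

28.09 u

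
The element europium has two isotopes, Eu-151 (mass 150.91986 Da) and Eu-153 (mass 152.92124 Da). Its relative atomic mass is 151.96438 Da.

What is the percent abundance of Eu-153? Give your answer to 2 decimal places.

Let x be the fractional abundance of Eu-151; then Eu-153 has abundance 1 − x.
150.91986·x + 152.92124·(1 − x) = 151.96438
(150.91986 − 152.92124)·x = 151.96438 − 152.92124
x = -0.95686 / -2.00138 = 0.47810 → 47.81% Eu-151, 52.19% Eu-153.

52.19%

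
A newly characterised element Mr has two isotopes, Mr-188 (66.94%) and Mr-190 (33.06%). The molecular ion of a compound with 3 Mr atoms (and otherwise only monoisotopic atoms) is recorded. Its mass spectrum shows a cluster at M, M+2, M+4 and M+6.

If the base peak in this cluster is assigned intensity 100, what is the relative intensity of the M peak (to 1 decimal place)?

67.5

Binomial terms of (0.6694 + 0.3306)^3: M 0.3000, M+2 0.4444, M+4 0.2195, M+6 0.0361 → M+2 is the base peak.
P(M+2) = C(3,1) × 0.6694^2 × 0.3306^1 = 3 × 0.44809636 × 0.3306 = 0.444422 (base)
P(M) = C(3,0) × 0.6694^3 × 0.3306^0 = 1 × 0.2999557 × 1.0000 = 0.299956
Relative intensity = 0.299956 / 0.444422 × 100 = 67.5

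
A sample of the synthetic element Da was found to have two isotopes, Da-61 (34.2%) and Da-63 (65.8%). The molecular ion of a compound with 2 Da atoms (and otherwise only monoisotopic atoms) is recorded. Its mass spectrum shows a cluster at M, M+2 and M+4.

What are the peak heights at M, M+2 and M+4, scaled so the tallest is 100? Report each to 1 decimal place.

Each Da atom is independently Da-61 (p = 0.342) or Da-63 (q = 0.658); the cluster is the binomial expansion (p + q)^2.
P(M) = 0.342^2 = 0.116964
P(M+2) = 2 × 0.342^1 × 0.658^1 = 0.450072
P(M+4) = 0.658^2 = 0.432964
The M+2 peak is largest (0.450072); scaling to 100 gives 26.0 : 100.0 : 96.2.

26.0 : 100.0 : 96.2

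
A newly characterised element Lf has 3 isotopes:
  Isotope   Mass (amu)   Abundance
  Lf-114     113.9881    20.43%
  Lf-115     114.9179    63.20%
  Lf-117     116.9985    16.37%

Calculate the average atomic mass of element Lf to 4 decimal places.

The abundance-weighted mean is 0.2043 × 113.9881 + 0.6320 × 114.9179 + 0.1637 × 116.9985
= 23.28777 + 72.62811 + 19.15265 = 115.06853 amu

115.0685 amu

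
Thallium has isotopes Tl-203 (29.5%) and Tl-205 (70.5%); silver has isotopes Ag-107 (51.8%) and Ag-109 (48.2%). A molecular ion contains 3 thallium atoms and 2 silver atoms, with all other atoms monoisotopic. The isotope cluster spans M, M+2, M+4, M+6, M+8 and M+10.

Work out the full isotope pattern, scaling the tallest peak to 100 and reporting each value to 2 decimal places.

Thallium pattern (n=3): 0.02567237 : 0.18405787 : 0.43986713 : 0.35040263
Silver pattern (n=2): 0.268324 : 0.499352 : 0.232324
Convolve the two distributions (both contribute in 2-u steps):
  M: 0.02567237×0.268324 = 0.006889
  M+2: 0.02567237×0.499352 + 0.18405787×0.268324 = 0.062207
  M+4: 0.02567237×0.232324 + 0.18405787×0.499352 + 0.43986713×0.268324 = 0.215901
  M+6: 0.18405787×0.232324 + 0.43986713×0.499352 + 0.35040263×0.268324 = 0.356431
  M+8: 0.43986713×0.232324 + 0.35040263×0.499352 = 0.277166
  M+10: 0.35040263×0.232324 = 0.081407
Scale to base peak (0.356431) = 100: 1.93 : 17.45 : 60.57 : 100.00 : 77.76 : 22.84

1.93 : 17.45 : 60.57 : 100.00 : 77.76 : 22.84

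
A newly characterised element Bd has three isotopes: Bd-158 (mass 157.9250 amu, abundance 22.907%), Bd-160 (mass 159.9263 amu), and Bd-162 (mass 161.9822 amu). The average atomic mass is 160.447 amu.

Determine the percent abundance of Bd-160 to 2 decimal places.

Let x and y be the fractions of Bd-160 and Bd-162. Then x + y = 1 − 0.22907 = 0.77093 and 159.9263x + 161.9822y = 160.447 − 0.22907×157.9250 = 124.27112025.
Substituting: 159.9263x + 161.9822(0.77093 − x) = 124.27112025
(159.9263 − 161.9822)x = -0.605817196  ⇒  x = 0.29467, y = 0.47626
Bd-160: 29.47%, Bd-162: 47.63%.

29.47%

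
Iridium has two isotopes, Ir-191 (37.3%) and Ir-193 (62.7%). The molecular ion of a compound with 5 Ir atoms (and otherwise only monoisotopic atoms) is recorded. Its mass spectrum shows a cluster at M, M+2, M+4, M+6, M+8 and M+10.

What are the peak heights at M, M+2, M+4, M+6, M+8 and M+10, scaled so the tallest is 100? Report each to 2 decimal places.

The 5 Ir atoms are independent, so intensities follow the terms of (0.373 + 0.627)^5.
P(M) = 0.373^5 = 0.007220
P(M+2) = 5 × 0.373^4 × 0.627^1 = 0.060684
P(M+4) = 10 × 0.373^3 × 0.627^2 = 0.204015
P(M+6) = 10 × 0.373^2 × 0.627^3 = 0.342942
P(M+8) = 5 × 0.373^1 × 0.627^4 = 0.288237
P(M+10) = 0.627^5 = 0.096903
The M+6 peak is largest (0.342942); scaling to 100 gives 2.11 : 17.70 : 59.49 : 100.00 : 84.05 : 28.26.

2.11 : 17.70 : 59.49 : 100.00 : 84.05 : 28.26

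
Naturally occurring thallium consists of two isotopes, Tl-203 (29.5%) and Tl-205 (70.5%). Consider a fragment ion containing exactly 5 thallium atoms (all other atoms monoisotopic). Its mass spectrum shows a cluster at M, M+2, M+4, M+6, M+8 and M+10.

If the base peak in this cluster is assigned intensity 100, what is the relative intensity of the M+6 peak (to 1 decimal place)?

(0.295 + 0.705)^5 gives M 0.0022, M+2 0.0267, M+4 0.1276, M+6 0.3049, M+8 0.3644, M+10 0.1742; the largest is M+8.
P(M+8) = C(5,4) × 0.295^1 × 0.705^4 = 5 × 0.2950 × 0.24703385 = 0.364375 (base)
P(M+6) = C(5,3) × 0.295^2 × 0.705^3 = 10 × 0.087025 × 0.35040263 = 0.304938
Relative intensity = 0.304938 / 0.364375 × 100 = 83.7

83.7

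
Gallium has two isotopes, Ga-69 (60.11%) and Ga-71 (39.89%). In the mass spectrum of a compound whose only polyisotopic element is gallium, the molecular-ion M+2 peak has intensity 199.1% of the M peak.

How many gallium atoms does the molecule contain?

3

With n Ga atoms, P(M+2)/P(M) = C(n,1)·p^(n−1)q / p^n = n·q/p = n · 0.3989/0.6011.
n = 1.991 × 0.6011/0.3989 = 3.00 ≈ 3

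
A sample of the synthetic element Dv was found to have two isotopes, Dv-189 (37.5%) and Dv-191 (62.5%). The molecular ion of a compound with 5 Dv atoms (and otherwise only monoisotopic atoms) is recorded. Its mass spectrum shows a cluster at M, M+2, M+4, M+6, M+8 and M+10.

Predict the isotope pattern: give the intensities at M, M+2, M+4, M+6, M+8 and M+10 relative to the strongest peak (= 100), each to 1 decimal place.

2.2 : 18.0 : 60.0 : 100.0 : 83.3 : 27.8

Expanding (0.375 + 0.625)^5:
P(M) = 0.375^5 = 0.007416
P(M+2) = 5 × 0.375^4 × 0.625^1 = 0.061798
P(M+4) = 10 × 0.375^3 × 0.625^2 = 0.205994
P(M+6) = 10 × 0.375^2 × 0.625^3 = 0.343323
P(M+8) = 5 × 0.375^1 × 0.625^4 = 0.286102
P(M+10) = 0.625^5 = 0.095367
The M+6 peak is largest (0.343323); scaling to 100 gives 2.2 : 18.0 : 60.0 : 100.0 : 83.3 : 27.8.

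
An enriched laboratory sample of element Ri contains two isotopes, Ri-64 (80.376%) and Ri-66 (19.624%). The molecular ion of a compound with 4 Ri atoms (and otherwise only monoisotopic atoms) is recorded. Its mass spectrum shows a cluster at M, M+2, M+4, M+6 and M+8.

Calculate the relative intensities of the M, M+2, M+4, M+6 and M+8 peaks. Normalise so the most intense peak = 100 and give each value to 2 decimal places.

The 4 Ri atoms are independent, so intensities follow the terms of (0.80376 + 0.19624)^4.
P(M) = 0.80376^4 = 0.417355
P(M+2) = 4 × 0.80376^3 × 0.19624^1 = 0.407593
P(M+4) = 6 × 0.80376^2 × 0.19624^2 = 0.149272
P(M+6) = 4 × 0.80376^1 × 0.19624^3 = 0.024297
P(M+8) = 0.19624^4 = 0.001483
The M peak is largest (0.417355); scaling to 100 gives 100.00 : 97.66 : 35.77 : 5.82 : 0.36.

100.00 : 97.66 : 35.77 : 5.82 : 0.36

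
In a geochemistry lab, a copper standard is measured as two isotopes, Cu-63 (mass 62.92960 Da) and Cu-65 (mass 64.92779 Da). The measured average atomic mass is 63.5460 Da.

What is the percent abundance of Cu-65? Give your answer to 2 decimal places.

With x = fraction of Cu-63 (so Cu-65 is 1 − x):
62.92960·x + 64.92779·(1 − x) = 63.5460
(62.92960 − 64.92779)·x = 63.5460 − 64.92779
x = -1.38179 / -1.99819 = 0.69152 → 69.15% Cu-63, 30.85% Cu-65.

30.85%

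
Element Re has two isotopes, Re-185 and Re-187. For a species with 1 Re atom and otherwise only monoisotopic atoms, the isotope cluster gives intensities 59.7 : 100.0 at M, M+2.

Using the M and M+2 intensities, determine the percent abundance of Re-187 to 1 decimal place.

62.6%

Let p = fractional abundance of Re-185. I(M+2)/I(M) = [C(1,1)·p^0·(1−p)] / p^1 = 1·(1−p)/p = 100.0/59.7 = 1.6750
(1−p)/p = 1.6750/1 = 1.6750  ⇒  p = 1/(1 + 1.6750) = 0.3738
Re-185: 37.4%, Re-187: 62.6%.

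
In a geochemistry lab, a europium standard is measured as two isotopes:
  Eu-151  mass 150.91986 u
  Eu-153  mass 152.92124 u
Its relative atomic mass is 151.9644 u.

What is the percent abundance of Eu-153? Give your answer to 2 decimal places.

52.19%

Writing the weighted mean with unknown fraction x of Eu-151:
150.91986·x + 152.92124·(1 − x) = 151.9644
(150.91986 − 152.92124)·x = 151.9644 − 152.92124
x = -0.95684 / -2.00138 = 0.47809 → 47.81% Eu-151, 52.19% Eu-153.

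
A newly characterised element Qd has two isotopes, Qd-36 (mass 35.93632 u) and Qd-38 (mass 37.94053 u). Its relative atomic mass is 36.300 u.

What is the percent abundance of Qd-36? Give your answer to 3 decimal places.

Let x be the fractional abundance of Qd-36; then Qd-38 has abundance 1 − x.
35.93632·x + 37.94053·(1 − x) = 36.300
(35.93632 − 37.94053)·x = 36.300 − 37.94053
x = -1.64053 / -2.00421 = 0.81854 → 81.854% Qd-36, 18.146% Qd-38.

81.854%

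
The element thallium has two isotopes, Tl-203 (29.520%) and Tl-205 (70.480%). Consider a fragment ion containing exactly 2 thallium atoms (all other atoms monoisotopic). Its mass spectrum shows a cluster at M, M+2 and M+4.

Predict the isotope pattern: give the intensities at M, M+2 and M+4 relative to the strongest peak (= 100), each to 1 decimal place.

17.5 : 83.8 : 100.0

Each Tl atom is independently Tl-203 (p = 0.29520) or Tl-205 (q = 0.70480); the cluster is the binomial expansion (p + q)^2.
P(M) = 0.29520^2 = 0.087143
P(M+2) = 2 × 0.29520^1 × 0.70480^1 = 0.416114
P(M+4) = 0.70480^2 = 0.496743
The M+4 peak is largest (0.496743); scaling to 100 gives 17.5 : 83.8 : 100.0.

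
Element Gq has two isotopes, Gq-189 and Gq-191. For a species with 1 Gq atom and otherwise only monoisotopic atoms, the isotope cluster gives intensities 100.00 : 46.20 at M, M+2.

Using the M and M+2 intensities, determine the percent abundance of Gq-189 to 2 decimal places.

68.40%

If p is the fraction of Gq that is Gq-189, then I(M+2)/I(M) = [C(1,1)·p^0·(1−p)] / p^1 = 1·(1−p)/p = 46.20/100.00 = 0.4620
(1−p)/p = 0.4620/1 = 0.4620  ⇒  p = 1/(1 + 0.4620) = 0.6840
Gq-189: 68.40%, Gq-191: 31.60%.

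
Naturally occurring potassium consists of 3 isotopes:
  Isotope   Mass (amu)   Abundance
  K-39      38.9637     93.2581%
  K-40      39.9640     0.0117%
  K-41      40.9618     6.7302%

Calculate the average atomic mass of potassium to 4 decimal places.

39.0983 amu

Weight each isotope mass by its fractional abundance: 0.932581 × 38.9637 + 0.000117 × 39.9640 + 0.067302 × 40.9618
= 36.33681 + 0.00468 + 2.75681 = 39.09830 amu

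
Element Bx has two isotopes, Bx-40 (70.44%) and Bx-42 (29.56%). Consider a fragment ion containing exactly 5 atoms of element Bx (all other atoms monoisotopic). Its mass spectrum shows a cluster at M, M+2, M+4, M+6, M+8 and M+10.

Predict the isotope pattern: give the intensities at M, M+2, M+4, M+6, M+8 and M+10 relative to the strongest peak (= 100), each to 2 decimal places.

Each Bx atom is independently Bx-40 (p = 0.7044) or Bx-42 (q = 0.2956); the cluster is the binomial expansion (p + q)^5.
P(M) = 0.7044^5 = 0.173419
P(M+2) = 5 × 0.7044^4 × 0.2956^1 = 0.363875
P(M+4) = 10 × 0.7044^3 × 0.2956^2 = 0.305399
P(M+6) = 10 × 0.7044^2 × 0.2956^3 = 0.128160
P(M+8) = 5 × 0.7044^1 × 0.2956^4 = 0.026891
P(M+10) = 0.2956^5 = 0.002257
The M+2 peak is largest (0.363875); scaling to 100 gives 47.66 : 100.00 : 83.93 : 35.22 : 7.39 : 0.62.

47.66 : 100.00 : 83.93 : 35.22 : 7.39 : 0.62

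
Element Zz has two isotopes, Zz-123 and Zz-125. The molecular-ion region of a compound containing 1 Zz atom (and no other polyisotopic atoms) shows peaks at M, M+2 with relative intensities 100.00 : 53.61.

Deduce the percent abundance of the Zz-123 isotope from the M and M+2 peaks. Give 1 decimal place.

65.1%

Let p = fractional abundance of Zz-123. I(M+2)/I(M) = [C(1,1)·p^0·(1−p)] / p^1 = 1·(1−p)/p = 53.61/100.00 = 0.5361
(1−p)/p = 0.5361/1 = 0.5361  ⇒  p = 1/(1 + 0.5361) = 0.6510
Zz-123: 65.1%, Zz-125: 34.9%.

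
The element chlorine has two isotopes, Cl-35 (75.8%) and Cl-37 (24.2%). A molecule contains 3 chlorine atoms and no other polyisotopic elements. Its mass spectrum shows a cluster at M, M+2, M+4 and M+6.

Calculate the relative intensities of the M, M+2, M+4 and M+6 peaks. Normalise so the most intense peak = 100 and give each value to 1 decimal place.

Expanding (0.758 + 0.242)^3:
P(M) = 0.758^3 = 0.435520
P(M+2) = 3 × 0.758^2 × 0.242^1 = 0.417133
P(M+4) = 3 × 0.758^1 × 0.242^2 = 0.133175
P(M+6) = 0.242^3 = 0.014172
The M peak is largest (0.435520); scaling to 100 gives 100.0 : 95.8 : 30.6 : 3.3.

100.0 : 95.8 : 30.6 : 3.3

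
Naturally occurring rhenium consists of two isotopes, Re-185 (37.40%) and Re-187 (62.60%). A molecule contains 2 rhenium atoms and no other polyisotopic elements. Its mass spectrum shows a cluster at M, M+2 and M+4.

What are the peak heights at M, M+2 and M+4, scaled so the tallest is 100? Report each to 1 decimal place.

The 2 Re atoms are independent, so intensities follow the terms of (0.3740 + 0.6260)^2.
P(M) = 0.3740^2 = 0.139876
P(M+2) = 2 × 0.3740^1 × 0.6260^1 = 0.468248
P(M+4) = 0.6260^2 = 0.391876
The M+2 peak is largest (0.468248); scaling to 100 gives 29.9 : 100.0 : 83.7.

29.9 : 100.0 : 83.7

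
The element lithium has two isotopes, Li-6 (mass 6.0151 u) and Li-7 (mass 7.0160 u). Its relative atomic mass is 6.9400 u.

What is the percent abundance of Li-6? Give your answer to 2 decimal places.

7.59%

Let x be the fractional abundance of Li-6; then Li-7 has abundance 1 − x.
6.0151·x + 7.0160·(1 − x) = 6.9400
(6.0151 − 7.0160)·x = 6.9400 − 7.0160
x = -0.0760 / -1.0009 = 0.07593 → 7.59% Li-6, 92.41% Li-7.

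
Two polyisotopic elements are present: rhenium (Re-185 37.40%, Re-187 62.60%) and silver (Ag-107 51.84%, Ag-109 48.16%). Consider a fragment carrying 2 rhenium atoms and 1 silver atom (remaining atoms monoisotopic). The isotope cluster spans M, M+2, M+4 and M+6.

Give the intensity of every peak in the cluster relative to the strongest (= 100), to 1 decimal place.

16.9 : 72.3 : 100.0 : 44.0

Rhenium pattern (n=2): 0.139876 : 0.468248 : 0.391876
Silver pattern (n=1): 0.5184 : 0.4816
Convolve the two distributions (both contribute in 2-u steps):
  M: 0.139876×0.5184 = 0.072512
  M+2: 0.139876×0.4816 + 0.468248×0.5184 = 0.310104
  M+4: 0.468248×0.4816 + 0.391876×0.5184 = 0.428657
  M+6: 0.391876×0.4816 = 0.188727
Scale to base peak (0.428657) = 100: 16.9 : 72.3 : 100.0 : 44.0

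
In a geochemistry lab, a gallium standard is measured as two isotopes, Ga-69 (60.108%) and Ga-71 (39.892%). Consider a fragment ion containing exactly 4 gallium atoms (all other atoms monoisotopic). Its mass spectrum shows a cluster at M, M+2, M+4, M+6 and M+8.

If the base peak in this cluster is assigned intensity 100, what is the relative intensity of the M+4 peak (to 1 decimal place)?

99.6

(0.60108 + 0.39892)^4 gives M 0.1305, M+2 0.3465, M+4 0.3450, M+6 0.1526, M+8 0.0253; the largest is M+2.
P(M+2) = C(4,1) × 0.60108^3 × 0.39892^1 = 4 × 0.2171685 × 0.39892 = 0.346531 (base)
P(M+4) = C(4,2) × 0.60108^2 × 0.39892^2 = 6 × 0.36129717 × 0.15913717 = 0.344975
Relative intensity = 0.344975 / 0.346531 × 100 = 99.6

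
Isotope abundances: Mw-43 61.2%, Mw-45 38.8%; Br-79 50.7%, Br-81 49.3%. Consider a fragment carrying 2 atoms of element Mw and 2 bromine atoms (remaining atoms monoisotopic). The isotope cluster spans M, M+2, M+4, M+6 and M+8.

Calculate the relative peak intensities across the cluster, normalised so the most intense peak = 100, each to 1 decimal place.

Element Mw pattern (n=2): 0.374544 : 0.474912 : 0.150544
Bromine pattern (n=2): 0.257049 : 0.499902 : 0.243049
Convolve the two distributions (both contribute in 2-u steps):
  M: 0.374544×0.257049 = 0.096276
  M+2: 0.374544×0.499902 + 0.474912×0.257049 = 0.309311
  M+4: 0.374544×0.243049 + 0.474912×0.499902 + 0.150544×0.257049 = 0.367139
  M+6: 0.474912×0.243049 + 0.150544×0.499902 = 0.190684
  M+8: 0.150544×0.243049 = 0.036590
Scale to base peak (0.367139) = 100: 26.2 : 84.2 : 100.0 : 51.9 : 10.0

26.2 : 84.2 : 100.0 : 51.9 : 10.0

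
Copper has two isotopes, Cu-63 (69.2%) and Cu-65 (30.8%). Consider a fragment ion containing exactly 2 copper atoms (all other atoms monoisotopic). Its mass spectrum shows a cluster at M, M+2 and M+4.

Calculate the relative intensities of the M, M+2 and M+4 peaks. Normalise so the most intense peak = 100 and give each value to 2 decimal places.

The 2 Cu atoms are independent, so intensities follow the terms of (0.692 + 0.308)^2.
P(M) = 0.692^2 = 0.478864
P(M+2) = 2 × 0.692^1 × 0.308^1 = 0.426272
P(M+4) = 0.308^2 = 0.094864
The M peak is largest (0.478864); scaling to 100 gives 100.00 : 89.02 : 19.81.

100.00 : 89.02 : 19.81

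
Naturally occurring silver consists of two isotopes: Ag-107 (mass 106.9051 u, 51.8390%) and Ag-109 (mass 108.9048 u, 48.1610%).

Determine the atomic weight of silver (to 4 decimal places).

The abundance-weighted mean is 0.518390 × 106.9051 + 0.481610 × 108.9048
= 55.41853 + 52.44964 = 107.86817 u

107.8682 u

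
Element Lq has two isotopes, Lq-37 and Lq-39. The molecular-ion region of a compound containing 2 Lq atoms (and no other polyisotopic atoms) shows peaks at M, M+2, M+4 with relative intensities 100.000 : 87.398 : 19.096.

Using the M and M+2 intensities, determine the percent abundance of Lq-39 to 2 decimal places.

Let p = fractional abundance of Lq-37. I(M+2)/I(M) = [C(2,1)·p^1·(1−p)] / p^2 = 2·(1−p)/p = 87.398/100.000 = 0.8740
(1−p)/p = 0.8740/2 = 0.4370  ⇒  p = 1/(1 + 0.4370) = 0.6959
Lq-37: 69.59%, Lq-39: 30.41%.

30.41%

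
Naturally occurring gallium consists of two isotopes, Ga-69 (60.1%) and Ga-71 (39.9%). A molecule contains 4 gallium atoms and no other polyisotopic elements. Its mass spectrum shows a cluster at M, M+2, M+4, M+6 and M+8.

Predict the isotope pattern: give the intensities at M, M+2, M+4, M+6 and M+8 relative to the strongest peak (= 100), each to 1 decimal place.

Expanding (0.601 + 0.399)^4:
P(M) = 0.601^4 = 0.130466
P(M+2) = 4 × 0.601^3 × 0.399^1 = 0.346463
P(M+4) = 6 × 0.601^2 × 0.399^2 = 0.345021
P(M+6) = 4 × 0.601^1 × 0.399^3 = 0.152705
P(M+8) = 0.399^4 = 0.025345
The M+2 peak is largest (0.346463); scaling to 100 gives 37.7 : 100.0 : 99.6 : 44.1 : 7.3.

37.7 : 100.0 : 99.6 : 44.1 : 7.3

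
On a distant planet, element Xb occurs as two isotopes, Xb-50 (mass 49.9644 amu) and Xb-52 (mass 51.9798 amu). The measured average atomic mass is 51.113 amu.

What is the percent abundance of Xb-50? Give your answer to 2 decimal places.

43.01%

With x = fraction of Xb-50 (so Xb-52 is 1 − x):
49.9644·x + 51.9798·(1 − x) = 51.113
(49.9644 − 51.9798)·x = 51.113 − 51.9798
x = -0.8668 / -2.0154 = 0.43009 → 43.01% Xb-50, 56.99% Xb-52.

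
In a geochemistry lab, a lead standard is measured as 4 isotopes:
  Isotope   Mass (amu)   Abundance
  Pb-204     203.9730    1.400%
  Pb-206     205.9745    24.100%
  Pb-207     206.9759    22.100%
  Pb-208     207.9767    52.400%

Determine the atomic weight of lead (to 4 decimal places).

Average mass = Σ (abundance × isotope mass) = 0.01400 × 203.9730 + 0.24100 × 205.9745 + 0.22100 × 206.9759 + 0.52400 × 207.9767
= 2.85562 + 49.63985 + 45.74167 + 108.97979 = 207.21693 amu

207.2169 amu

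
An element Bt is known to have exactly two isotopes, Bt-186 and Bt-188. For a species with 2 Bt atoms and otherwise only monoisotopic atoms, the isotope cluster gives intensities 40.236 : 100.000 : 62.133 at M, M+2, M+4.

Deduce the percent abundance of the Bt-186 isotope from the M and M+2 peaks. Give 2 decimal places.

Let p = fractional abundance of Bt-186. I(M+2)/I(M) = [C(2,1)·p^1·(1−p)] / p^2 = 2·(1−p)/p = 100.000/40.236 = 2.4853
(1−p)/p = 2.4853/2 = 1.2427  ⇒  p = 1/(1 + 1.2427) = 0.4459
Bt-186: 44.59%, Bt-188: 55.41%.

44.59%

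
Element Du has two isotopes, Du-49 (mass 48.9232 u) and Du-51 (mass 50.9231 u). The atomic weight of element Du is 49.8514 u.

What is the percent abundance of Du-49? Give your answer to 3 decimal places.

53.588%

Writing the weighted mean with unknown fraction x of Du-49:
48.9232·x + 50.9231·(1 − x) = 49.8514
(48.9232 − 50.9231)·x = 49.8514 − 50.9231
x = -1.0717 / -1.9999 = 0.53588 → 53.588% Du-49, 46.412% Du-51.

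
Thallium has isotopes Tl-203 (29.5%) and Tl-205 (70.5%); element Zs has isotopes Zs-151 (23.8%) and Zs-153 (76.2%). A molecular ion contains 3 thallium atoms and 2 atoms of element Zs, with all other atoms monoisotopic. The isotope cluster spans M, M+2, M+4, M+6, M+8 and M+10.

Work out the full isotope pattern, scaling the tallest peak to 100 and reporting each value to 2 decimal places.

0.38 : 5.16 : 27.86 : 74.84 : 100.00 : 53.19

Thallium pattern (n=3): 0.02567237 : 0.18405787 : 0.43986713 : 0.35040263
Element Zs pattern (n=2): 0.056644 : 0.362712 : 0.580644
Convolve the two distributions (both contribute in 2-u steps):
  M: 0.02567237×0.056644 = 0.001454
  M+2: 0.02567237×0.362712 + 0.18405787×0.056644 = 0.019737
  M+4: 0.02567237×0.580644 + 0.18405787×0.362712 + 0.43986713×0.056644 = 0.106582
  M+6: 0.18405787×0.580644 + 0.43986713×0.362712 + 0.35040263×0.056644 = 0.286265
  M+8: 0.43986713×0.580644 + 0.35040263×0.362712 = 0.382501
  M+10: 0.35040263×0.580644 = 0.203459
Scale to base peak (0.382501) = 100: 0.38 : 5.16 : 27.86 : 74.84 : 100.00 : 53.19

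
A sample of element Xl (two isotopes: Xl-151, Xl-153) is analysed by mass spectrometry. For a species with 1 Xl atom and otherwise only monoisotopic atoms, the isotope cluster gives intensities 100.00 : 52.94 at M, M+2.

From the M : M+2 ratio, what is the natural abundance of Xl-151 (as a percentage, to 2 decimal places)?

65.39%

Write p for the Xl-151 fraction. I(M+2)/I(M) = [C(1,1)·p^0·(1−p)] / p^1 = 1·(1−p)/p = 52.94/100.00 = 0.5294
(1−p)/p = 0.5294/1 = 0.5294  ⇒  p = 1/(1 + 0.5294) = 0.6539
Xl-151: 65.39%, Xl-153: 34.61%.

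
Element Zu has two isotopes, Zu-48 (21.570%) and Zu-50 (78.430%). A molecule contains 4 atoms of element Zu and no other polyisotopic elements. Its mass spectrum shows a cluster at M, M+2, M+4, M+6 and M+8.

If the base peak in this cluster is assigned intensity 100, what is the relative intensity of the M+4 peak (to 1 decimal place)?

(0.21570 + 0.78430)^4 gives M 0.0022, M+2 0.0315, M+4 0.1717, M+6 0.4163, M+8 0.3784; the largest is M+6.
P(M+6) = C(4,3) × 0.21570^1 × 0.78430^3 = 4 × 0.2157 × 0.48244371 = 0.416252 (base)
P(M+4) = C(4,2) × 0.21570^2 × 0.78430^2 = 6 × 0.04652649 × 0.61512649 = 0.171718
Relative intensity = 0.171718 / 0.416252 × 100 = 41.3

41.3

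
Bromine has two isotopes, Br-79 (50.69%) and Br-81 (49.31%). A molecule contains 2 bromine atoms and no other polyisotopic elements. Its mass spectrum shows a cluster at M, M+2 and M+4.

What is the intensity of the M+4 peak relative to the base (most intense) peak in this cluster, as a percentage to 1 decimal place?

48.6%

Term probabilities: M 0.2569, M+2 0.4999, M+4 0.2431. Base peak = M+2.
P(M+2) = C(2,1) × 0.5069^1 × 0.4931^1 = 2 × 0.5069 × 0.4931 = 0.499905 (base)
P(M+4) = C(2,2) × 0.5069^0 × 0.4931^2 = 1 × 1.0000 × 0.24314761 = 0.243148
Relative intensity = 0.243148 / 0.499905 × 100 = 48.6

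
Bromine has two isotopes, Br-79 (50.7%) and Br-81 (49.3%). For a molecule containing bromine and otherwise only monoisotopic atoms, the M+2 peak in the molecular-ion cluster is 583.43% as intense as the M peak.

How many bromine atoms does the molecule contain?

6

For n independent Br atoms, I(M+2)/I(M) = n · (abundance Br-81) / (abundance Br-79) = n · 0.493/0.507.
n = 5.8343 × 0.507/0.493 = 6.00 ≈ 6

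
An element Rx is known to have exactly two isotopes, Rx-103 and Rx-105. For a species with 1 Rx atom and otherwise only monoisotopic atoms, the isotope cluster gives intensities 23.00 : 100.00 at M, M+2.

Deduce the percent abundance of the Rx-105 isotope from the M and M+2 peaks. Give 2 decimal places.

81.30%

Let p = fractional abundance of Rx-103. I(M+2)/I(M) = [C(1,1)·p^0·(1−p)] / p^1 = 1·(1−p)/p = 100.00/23.00 = 4.3478
(1−p)/p = 4.3478/1 = 4.3478  ⇒  p = 1/(1 + 4.3478) = 0.1870
Rx-103: 18.70%, Rx-105: 81.30%.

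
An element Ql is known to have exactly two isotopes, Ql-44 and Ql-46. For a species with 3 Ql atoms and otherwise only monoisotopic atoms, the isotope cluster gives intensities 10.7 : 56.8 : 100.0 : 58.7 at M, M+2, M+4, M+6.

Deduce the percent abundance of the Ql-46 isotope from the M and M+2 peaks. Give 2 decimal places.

63.89%

Let p = fractional abundance of Ql-44. I(M+2)/I(M) = [C(3,1)·p^2·(1−p)] / p^3 = 3·(1−p)/p = 56.8/10.7 = 5.3084
(1−p)/p = 5.3084/3 = 1.7695  ⇒  p = 1/(1 + 1.7695) = 0.3611
Ql-44: 36.11%, Ql-46: 63.89%.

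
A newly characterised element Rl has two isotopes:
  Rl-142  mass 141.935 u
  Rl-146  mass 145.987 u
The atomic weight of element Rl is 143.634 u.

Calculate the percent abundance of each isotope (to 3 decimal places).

With x = fraction of Rl-142 (so Rl-146 is 1 − x):
141.935·x + 145.987·(1 − x) = 143.634
(141.935 − 145.987)·x = 143.634 − 145.987
x = -2.353 / -4.052 = 0.58070 → 58.070% Rl-142, 41.930% Rl-146.

Rl-142: 58.070%, Rl-146: 41.930%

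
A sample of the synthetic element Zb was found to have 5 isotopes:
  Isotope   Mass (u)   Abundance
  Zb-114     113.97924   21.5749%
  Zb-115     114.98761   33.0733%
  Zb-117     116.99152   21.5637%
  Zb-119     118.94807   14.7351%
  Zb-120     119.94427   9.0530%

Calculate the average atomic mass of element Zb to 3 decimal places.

116.234 u

Average mass = Σ (abundance × isotope mass) = 0.215749 × 113.97924 + 0.330733 × 114.98761 + 0.215637 × 116.99152 + 0.147351 × 118.94807 + 0.090530 × 119.94427
= 24.590907 + 38.030197 + 25.227700 + 17.527117 + 10.858555 = 116.234476 u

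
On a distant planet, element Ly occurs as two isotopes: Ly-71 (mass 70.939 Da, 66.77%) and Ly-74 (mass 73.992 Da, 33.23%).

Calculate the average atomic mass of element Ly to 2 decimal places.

The abundance-weighted mean is 0.6677 × 70.939 + 0.3323 × 73.992
= 47.3660 + 24.5875 = 71.9535 Da

71.95 Da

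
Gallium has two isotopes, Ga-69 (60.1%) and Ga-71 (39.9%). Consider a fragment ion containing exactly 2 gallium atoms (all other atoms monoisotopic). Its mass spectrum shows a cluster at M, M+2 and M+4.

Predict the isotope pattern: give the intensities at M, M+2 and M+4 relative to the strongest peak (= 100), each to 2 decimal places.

The 2 Ga atoms are independent, so intensities follow the terms of (0.601 + 0.399)^2.
P(M) = 0.601^2 = 0.361201
P(M+2) = 2 × 0.601^1 × 0.399^1 = 0.479598
P(M+4) = 0.399^2 = 0.159201
The M+2 peak is largest (0.479598); scaling to 100 gives 75.31 : 100.00 : 33.19.

75.31 : 100.00 : 33.19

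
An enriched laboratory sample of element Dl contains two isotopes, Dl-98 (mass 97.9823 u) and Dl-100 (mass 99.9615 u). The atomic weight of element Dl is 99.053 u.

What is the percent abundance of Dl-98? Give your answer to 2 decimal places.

45.90%

Writing the weighted mean with unknown fraction x of Dl-98:
97.9823·x + 99.9615·(1 − x) = 99.053
(97.9823 − 99.9615)·x = 99.053 − 99.9615
x = -0.9085 / -1.9792 = 0.45902 → 45.90% Dl-98, 54.10% Dl-100.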